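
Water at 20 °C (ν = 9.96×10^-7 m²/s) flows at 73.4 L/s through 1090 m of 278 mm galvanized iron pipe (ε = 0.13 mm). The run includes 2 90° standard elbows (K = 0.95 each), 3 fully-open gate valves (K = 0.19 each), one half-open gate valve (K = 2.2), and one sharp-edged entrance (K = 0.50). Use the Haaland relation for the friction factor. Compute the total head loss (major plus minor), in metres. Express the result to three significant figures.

V = 4Q/(πD²) = 1.209 m/s; V²/2g = 0.07453 m
Re = 3.38×10^5, ε/D = 4.68×10^-4 → f = 0.01774 (Haaland)
Major: h_f = f(L/D)·V²/2g = 0.01774·3921·0.07453 = 5.186 m
Minor: ΣK = 5.17; h_m = ΣK·V²/2g = 0.3853 m
Total H_L = 5.186 + 0.3853 = 5.571 m

H_L ≈ 5.57 m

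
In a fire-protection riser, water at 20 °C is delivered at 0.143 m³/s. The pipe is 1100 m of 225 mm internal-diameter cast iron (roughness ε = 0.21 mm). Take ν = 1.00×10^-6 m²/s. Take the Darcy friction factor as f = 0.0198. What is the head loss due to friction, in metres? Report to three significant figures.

h_f ≈ 63.8 m

V = 4Q/(πD²) = 4·0.143/(π·0.225²) = 3.597 m/s
h_f = f(L/D)V²/(2g) = 0.01980·(1100/0.225)·3.597²/(2·9.81) = 63.82 m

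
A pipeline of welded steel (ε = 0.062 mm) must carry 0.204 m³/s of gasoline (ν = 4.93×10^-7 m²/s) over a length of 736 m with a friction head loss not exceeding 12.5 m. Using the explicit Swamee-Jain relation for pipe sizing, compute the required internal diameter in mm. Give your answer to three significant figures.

D ≈ 315 mm

Swamee-Jain (Type III): D = 0.66·[ε^1.25·(LQ²/(gh_f))^4.75 + ν·Q^9.4·(L/(gh_f))^5.2]^0.04
LQ²/(gh_f) = 0.2498; L/(gh_f) = 6.002
Term 1 = ε^1.25·(…)^4.75 = 7.57×10^-9; Term 2 = ν·Q^9.4·(…)^5.2 = 1.78×10^-9
D = 0.66·(7.57×10^-9 + 1.78×10^-9)^0.04 = 0.3150 m = 315 mm
Check: V = 2.62 m/s, Re = 1.67×10^6, f = 0.01438, h_f = 11.7 m ≈ 12.5 m ✓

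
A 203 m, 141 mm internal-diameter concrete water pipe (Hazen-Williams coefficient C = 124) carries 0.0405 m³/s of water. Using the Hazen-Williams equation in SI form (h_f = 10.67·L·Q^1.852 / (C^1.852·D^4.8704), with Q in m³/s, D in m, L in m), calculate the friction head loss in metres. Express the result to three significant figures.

h_f ≈ 10.6 m

h_f = 10.67·203·0.0405^1.852 / (124^1.852·0.141^4.8704) = 10.55 m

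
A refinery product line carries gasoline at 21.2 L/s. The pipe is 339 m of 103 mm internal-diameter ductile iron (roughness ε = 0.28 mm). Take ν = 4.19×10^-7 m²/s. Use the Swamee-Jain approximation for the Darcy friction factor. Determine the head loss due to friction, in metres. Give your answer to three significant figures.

V = 4Q/(πD²) = 4·0.0212/(π·0.103²) = 2.544 m/s
Re = VD/ν = 2.544·0.103/4.19×10^-7 = 6.25×10^5 → turbulent
ε/D = 0.28/103 = 0.00272
Swamee-Jain: f = 0.02579
h_f = f(L/D)V²/(2g) = 0.02579·(339/0.103)·2.544²/(2·9.81) = 28.00 m

h_f ≈ 28.0 m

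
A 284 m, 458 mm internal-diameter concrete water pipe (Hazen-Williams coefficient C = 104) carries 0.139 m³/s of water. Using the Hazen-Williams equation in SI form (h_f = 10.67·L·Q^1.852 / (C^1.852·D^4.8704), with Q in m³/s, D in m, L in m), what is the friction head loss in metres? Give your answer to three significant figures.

h_f ≈ 0.646 m

h_f = 10.67·284·0.139^1.852 / (104^1.852·0.458^4.8704) = 0.6464 m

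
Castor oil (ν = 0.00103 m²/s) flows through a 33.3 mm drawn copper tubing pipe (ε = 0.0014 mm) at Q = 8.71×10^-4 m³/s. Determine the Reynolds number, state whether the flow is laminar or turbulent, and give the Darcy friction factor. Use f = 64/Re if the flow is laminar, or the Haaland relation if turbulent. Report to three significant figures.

V = 4Q/(πD²) = 1.000 m/s
Re = VD/ν = 1.000·0.0333/0.00103 = 32.3
Re < 2300 → laminar → f = 64/Re = 1.979

Re ≈ 32.3; laminar; f = 64/Re ≈ 1.98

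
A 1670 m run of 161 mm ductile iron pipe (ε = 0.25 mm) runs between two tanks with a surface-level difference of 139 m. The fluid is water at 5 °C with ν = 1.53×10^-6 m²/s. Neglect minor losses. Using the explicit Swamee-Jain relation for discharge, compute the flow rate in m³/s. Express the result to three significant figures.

Q ≈ 0.0696 m³/s

Swamee-Jain (Type II): Q = -0.965·√(gD⁵h_f/L)·ln[ε/(3.7D) + √(3.17ν²L/(gD³h_f))]
√(gD⁵h_f/L) = √(9.81·0.161⁵·139/1670) = 0.009398
ε/(3.7D) = 4.20×10^-4; √(3.17ν²L/(gD³h_f)) = 4.67×10^-5
Q = -0.965·0.009398·ln(4.663×10^-4) = 0.06957 m³/s
Check: V = 3.42 m/s, Re = 3.60×10^5, f = 0.02266, h_f = 140 m ≈ 139 m ✓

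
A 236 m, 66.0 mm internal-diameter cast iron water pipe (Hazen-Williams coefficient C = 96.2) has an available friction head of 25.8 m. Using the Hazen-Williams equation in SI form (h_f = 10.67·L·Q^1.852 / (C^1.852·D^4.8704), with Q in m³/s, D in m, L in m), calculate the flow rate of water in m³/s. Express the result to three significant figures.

Rearranging: Q = [h_f·C^1.852·D^4.8704 / (10.67·L)]^(1/1.852)
Q = [25.8·96.2^1.852·0.0660^4.8704 / (10.67·236)]^0.540 = 0.006377 m³/s

Q ≈ 0.00638 m³/s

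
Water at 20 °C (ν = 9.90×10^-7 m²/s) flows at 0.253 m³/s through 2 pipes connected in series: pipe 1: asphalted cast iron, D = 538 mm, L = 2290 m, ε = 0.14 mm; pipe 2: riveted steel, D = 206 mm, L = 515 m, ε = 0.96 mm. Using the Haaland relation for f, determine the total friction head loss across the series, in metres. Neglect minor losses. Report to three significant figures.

H ≈ 223 m

Pipe 1: V = 1.113 m/s, Re = 6.05×10^5, ε/D = 2.60×10^-4, f = 0.01563, h_1 = f(L/D)V²/2g = 4.199 m
Pipe 2: V = 7.591 m/s, Re = 1.58×10^6, ε/D = 0.00466, f = 0.02985, h_2 = f(L/D)V²/2g = 219.2 m
Series → Q common, losses add: H = Σh = 223.4 m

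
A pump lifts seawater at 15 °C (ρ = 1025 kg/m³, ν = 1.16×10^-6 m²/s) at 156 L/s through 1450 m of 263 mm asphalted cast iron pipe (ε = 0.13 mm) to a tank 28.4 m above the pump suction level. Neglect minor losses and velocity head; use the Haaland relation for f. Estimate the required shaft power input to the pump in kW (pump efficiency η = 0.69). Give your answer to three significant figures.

P_shaft ≈ 156 kW

V = 4Q/(πD²) = 2.872 m/s; Re = 6.51×10^5; ε/D = 4.94×10^-4; f = 0.01736
h_f = f(L/D)V²/2g = 40.22 m
Total head H = z + h_f = 28.4 + 40.22 = 68.62 m
P_hyd = ρgQH = 1025·9.81·0.156·68.62 = 107.6 kW
P_shaft = P_hyd/η = 107.6/0.69 = 156.0 kW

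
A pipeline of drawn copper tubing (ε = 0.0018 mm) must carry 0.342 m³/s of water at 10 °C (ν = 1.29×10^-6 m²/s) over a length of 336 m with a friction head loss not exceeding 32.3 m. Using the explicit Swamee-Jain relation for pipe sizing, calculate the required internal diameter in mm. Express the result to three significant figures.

Swamee-Jain (Type III): D = 0.66·[ε^1.25·(LQ²/(gh_f))^4.75 + ν·Q^9.4·(L/(gh_f))^5.2]^0.04
LQ²/(gh_f) = 0.1240; L/(gh_f) = 1.060
Term 1 = ε^1.25·(…)^4.75 = 3.26×10^-12; Term 2 = ν·Q^9.4·(…)^5.2 = 7.29×10^-11
D = 0.66·(3.26×10^-12 + 7.29×10^-11)^0.04 = 0.2599 m = 260 mm
Check: V = 6.45 m/s, Re = 1.30×10^6, f = 0.01132, h_f = 31.0 m ≈ 32.3 m ✓

D ≈ 260 mm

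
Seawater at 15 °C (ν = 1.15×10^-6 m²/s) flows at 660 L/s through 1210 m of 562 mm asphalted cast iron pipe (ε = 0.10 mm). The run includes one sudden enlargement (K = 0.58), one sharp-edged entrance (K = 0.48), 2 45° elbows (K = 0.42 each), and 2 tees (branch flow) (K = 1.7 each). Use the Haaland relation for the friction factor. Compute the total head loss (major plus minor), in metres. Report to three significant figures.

H_L ≈ 12.9 m

V = 4Q/(πD²) = 2.661 m/s; V²/2g = 0.3608 m
Re = 1.30×10^6, ε/D = 1.78×10^-4 → f = 0.01416 (Haaland)
Major: h_f = f(L/D)·V²/2g = 0.01416·2153·0.3608 = 11.00 m
Minor: ΣK = 5.30; h_m = ΣK·V²/2g = 1.912 m
Total H_L = 11.00 + 1.912 = 12.91 m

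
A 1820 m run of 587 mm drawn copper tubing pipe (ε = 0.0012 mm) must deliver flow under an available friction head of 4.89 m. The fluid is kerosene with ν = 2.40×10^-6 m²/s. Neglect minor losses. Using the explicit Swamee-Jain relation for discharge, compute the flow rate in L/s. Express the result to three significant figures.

Swamee-Jain (Type II): Q = -0.965·√(gD⁵h_f/L)·ln[ε/(3.7D) + √(3.17ν²L/(gD³h_f))]
√(gD⁵h_f/L) = √(9.81·0.587⁵·4.89/1820) = 0.04286
ε/(3.7D) = 5.53×10^-7; √(3.17ν²L/(gD³h_f)) = 5.85×10^-5
Q = -0.965·0.04286·ln(5.908×10^-5) = 0.4027 m³/s
Check: V = 1.49 m/s, Re = 3.64×10^5, f = 0.01389, h_f = 4.86 m ≈ 4.89 m ✓

Q ≈ 403 L/s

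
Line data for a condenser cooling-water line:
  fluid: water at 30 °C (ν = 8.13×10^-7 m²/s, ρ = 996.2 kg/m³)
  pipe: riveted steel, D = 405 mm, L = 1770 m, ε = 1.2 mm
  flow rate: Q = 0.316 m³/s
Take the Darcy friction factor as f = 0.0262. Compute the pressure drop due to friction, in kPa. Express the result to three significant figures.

V = 4Q/(πD²) = 4·0.316/(π·0.405²) = 2.453 m/s
h_f = f(L/D)V²/(2g) = 0.02620·(1770/0.405)·2.453²/(2·9.81) = 35.12 m
Δp = ρg·h_f = 996.2·9.81·35.12 = 343.2 kPa

Δp ≈ 343 kPa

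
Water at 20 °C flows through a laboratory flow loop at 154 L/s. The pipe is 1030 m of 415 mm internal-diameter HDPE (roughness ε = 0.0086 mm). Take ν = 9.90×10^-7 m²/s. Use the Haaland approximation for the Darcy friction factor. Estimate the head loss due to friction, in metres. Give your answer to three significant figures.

V = 4Q/(πD²) = 4·0.154/(π·0.415²) = 1.139 m/s
Re = VD/ν = 1.139·0.415/9.90×10^-7 = 4.77×10^5 → turbulent
ε/D = 0.0086/415 = 2.07×10^-5
Haaland: f = 0.01341
h_f = f(L/D)V²/(2g) = 0.01341·(1030/0.415)·1.139²/(2·9.81) = 2.199 m

h_f ≈ 2.20 m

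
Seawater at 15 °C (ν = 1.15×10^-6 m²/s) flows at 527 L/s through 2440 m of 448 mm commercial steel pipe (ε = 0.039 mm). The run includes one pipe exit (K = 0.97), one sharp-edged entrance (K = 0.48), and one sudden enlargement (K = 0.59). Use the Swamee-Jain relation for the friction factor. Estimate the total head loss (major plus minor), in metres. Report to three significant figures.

H_L ≈ 41.6 m

V = 4Q/(πD²) = 3.343 m/s; V²/2g = 0.5697 m
Re = 1.30×10^6, ε/D = 8.71×10^-5 → f = 0.01302 (Swamee-Jain)
Major: h_f = f(L/D)·V²/2g = 0.01302·5446·0.5697 = 40.41 m
Minor: ΣK = 2.04; h_m = ΣK·V²/2g = 1.162 m
Total H_L = 40.41 + 1.162 = 41.57 m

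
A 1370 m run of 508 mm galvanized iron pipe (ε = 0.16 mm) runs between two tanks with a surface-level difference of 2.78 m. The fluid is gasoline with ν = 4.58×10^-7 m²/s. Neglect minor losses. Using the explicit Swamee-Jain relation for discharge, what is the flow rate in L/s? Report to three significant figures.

Q ≈ 230 L/s

Swamee-Jain (Type II): Q = -0.965·√(gD⁵h_f/L)·ln[ε/(3.7D) + √(3.17ν²L/(gD³h_f))]
√(gD⁵h_f/L) = √(9.81·0.508⁵·2.78/1370) = 0.02595
ε/(3.7D) = 8.51×10^-5; √(3.17ν²L/(gD³h_f)) = 1.60×10^-5
Q = -0.965·0.02595·ln(1.011×10^-4) = 0.2304 m³/s
Check: V = 1.14 m/s, Re = 1.26×10^6, f = 0.01575, h_f = 2.80 m ≈ 2.78 m ✓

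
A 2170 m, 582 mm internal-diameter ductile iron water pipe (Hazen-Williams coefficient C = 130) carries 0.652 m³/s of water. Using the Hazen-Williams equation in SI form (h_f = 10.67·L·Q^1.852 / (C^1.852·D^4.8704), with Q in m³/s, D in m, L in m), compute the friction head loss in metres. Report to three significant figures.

h_f = 10.67·2170·0.652^1.852 / (130^1.852·0.582^4.8704) = 17.80 m

h_f ≈ 17.8 m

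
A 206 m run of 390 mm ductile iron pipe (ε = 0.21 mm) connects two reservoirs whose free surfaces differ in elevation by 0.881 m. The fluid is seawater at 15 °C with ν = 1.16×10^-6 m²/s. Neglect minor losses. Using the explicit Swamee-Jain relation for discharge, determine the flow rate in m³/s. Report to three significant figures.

Swamee-Jain (Type II): Q = -0.965·√(gD⁵h_f/L)·ln[ε/(3.7D) + √(3.17ν²L/(gD³h_f))]
√(gD⁵h_f/L) = √(9.81·0.390⁵·0.881/206) = 0.01946
ε/(3.7D) = 1.46×10^-4; √(3.17ν²L/(gD³h_f)) = 4.14×10^-5
Q = -0.965·0.01946·ln(1.869×10^-4) = 0.1612 m³/s
Check: V = 1.35 m/s, Re = 4.54×10^5, f = 0.01810, h_f = 0.887 m ≈ 0.881 m ✓

Q ≈ 0.161 m³/s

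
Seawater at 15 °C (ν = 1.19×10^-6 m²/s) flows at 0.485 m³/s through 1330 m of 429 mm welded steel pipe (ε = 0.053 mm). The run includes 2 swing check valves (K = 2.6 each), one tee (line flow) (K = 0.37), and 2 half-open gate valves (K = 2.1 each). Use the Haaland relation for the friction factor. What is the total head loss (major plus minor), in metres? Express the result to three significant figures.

V = 4Q/(πD²) = 3.355 m/s; V²/2g = 0.5738 m
Re = 1.21×10^6, ε/D = 1.24×10^-4 → f = 0.01349 (Haaland)
Major: h_f = f(L/D)·V²/2g = 0.01349·3100·0.5738 = 23.99 m
Minor: ΣK = 9.77; h_m = ΣK·V²/2g = 5.606 m
Total H_L = 23.99 + 5.606 = 29.60 m

H_L ≈ 29.6 m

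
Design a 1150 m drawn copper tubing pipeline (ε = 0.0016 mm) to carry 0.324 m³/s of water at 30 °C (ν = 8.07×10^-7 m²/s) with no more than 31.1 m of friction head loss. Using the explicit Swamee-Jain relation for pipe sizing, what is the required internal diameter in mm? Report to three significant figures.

D ≈ 325 mm

Swamee-Jain (Type III): D = 0.66·[ε^1.25·(LQ²/(gh_f))^4.75 + ν·Q^9.4·(L/(gh_f))^5.2]^0.04
LQ²/(gh_f) = 0.3957; L/(gh_f) = 3.769
Term 1 = ε^1.25·(…)^4.75 = 6.96×10^-10; Term 2 = ν·Q^9.4·(…)^5.2 = 2.01×10^-8
D = 0.66·(6.96×10^-10 + 2.01×10^-8)^0.04 = 0.3253 m = 325 mm
Check: V = 3.90 m/s, Re = 1.57×10^6, f = 0.01094, h_f = 30.0 m ≈ 31.1 m ✓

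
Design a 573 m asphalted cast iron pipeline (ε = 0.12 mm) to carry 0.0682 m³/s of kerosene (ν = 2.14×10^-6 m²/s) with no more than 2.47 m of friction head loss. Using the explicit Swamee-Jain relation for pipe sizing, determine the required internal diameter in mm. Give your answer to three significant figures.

Swamee-Jain (Type III): D = 0.66·[ε^1.25·(LQ²/(gh_f))^4.75 + ν·Q^9.4·(L/(gh_f))^5.2]^0.04
LQ²/(gh_f) = 0.1100; L/(gh_f) = 23.65
Term 1 = ε^1.25·(…)^4.75 = 3.51×10^-10; Term 2 = ν·Q^9.4·(…)^5.2 = 3.25×10^-10
D = 0.66·(3.51×10^-10 + 3.25×10^-10)^0.04 = 0.2836 m = 284 mm
Check: V = 1.08 m/s, Re = 1.43×10^5, f = 0.01919, h_f = 2.30 m ≈ 2.47 m ✓

D ≈ 284 mm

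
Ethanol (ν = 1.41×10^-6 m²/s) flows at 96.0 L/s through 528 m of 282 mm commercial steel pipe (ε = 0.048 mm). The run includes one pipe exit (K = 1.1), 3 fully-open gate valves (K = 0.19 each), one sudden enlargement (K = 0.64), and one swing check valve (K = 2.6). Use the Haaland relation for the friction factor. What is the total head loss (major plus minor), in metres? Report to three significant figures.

V = 4Q/(πD²) = 1.537 m/s; V²/2g = 0.1204 m
Re = 3.07×10^5, ε/D = 1.70×10^-4 → f = 0.01578 (Haaland)
Major: h_f = f(L/D)·V²/2g = 0.01578·1872·0.1204 = 3.557 m
Minor: ΣK = 4.91; h_m = ΣK·V²/2g = 0.5912 m
Total H_L = 3.557 + 0.5912 = 4.149 m

H_L ≈ 4.15 m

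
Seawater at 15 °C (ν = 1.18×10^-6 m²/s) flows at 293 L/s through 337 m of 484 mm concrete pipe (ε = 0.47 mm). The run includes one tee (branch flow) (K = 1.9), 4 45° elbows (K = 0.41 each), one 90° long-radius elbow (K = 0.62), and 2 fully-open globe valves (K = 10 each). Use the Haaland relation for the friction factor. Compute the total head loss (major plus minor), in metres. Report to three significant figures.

V = 4Q/(πD²) = 1.593 m/s; V²/2g = 0.1293 m
Re = 6.53×10^5, ε/D = 9.71×10^-4 → f = 0.01995 (Haaland)
Major: h_f = f(L/D)·V²/2g = 0.01995·696.3·0.1293 = 1.795 m
Minor: ΣK = 24.2; h_m = ΣK·V²/2g = 3.123 m
Total H_L = 1.795 + 3.123 = 4.918 m

H_L ≈ 4.92 m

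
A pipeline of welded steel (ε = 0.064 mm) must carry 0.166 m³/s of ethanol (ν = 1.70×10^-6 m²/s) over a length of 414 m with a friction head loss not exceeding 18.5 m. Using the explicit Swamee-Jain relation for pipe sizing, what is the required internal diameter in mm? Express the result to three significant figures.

D ≈ 245 mm

Swamee-Jain (Type III): D = 0.66·[ε^1.25·(LQ²/(gh_f))^4.75 + ν·Q^9.4·(L/(gh_f))^5.2]^0.04
LQ²/(gh_f) = 0.06286; L/(gh_f) = 2.281
Term 1 = ε^1.25·(…)^4.75 = 1.12×10^-11; Term 2 = ν·Q^9.4·(…)^5.2 = 5.78×10^-12
D = 0.66·(1.12×10^-11 + 5.78×10^-12)^0.04 = 0.2448 m = 245 mm
Check: V = 3.53 m/s, Re = 5.08×10^5, f = 0.01604, h_f = 17.2 m ≈ 18.5 m ✓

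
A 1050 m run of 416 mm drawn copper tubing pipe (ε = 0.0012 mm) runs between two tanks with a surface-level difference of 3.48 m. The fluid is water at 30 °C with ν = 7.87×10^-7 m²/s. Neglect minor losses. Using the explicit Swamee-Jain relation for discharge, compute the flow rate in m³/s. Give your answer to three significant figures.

Swamee-Jain (Type II): Q = -0.965·√(gD⁵h_f/L)·ln[ε/(3.7D) + √(3.17ν²L/(gD³h_f))]
√(gD⁵h_f/L) = √(9.81·0.416⁵·3.48/1050) = 0.02013
ε/(3.7D) = 7.80×10^-7; √(3.17ν²L/(gD³h_f)) = 2.90×10^-5
Q = -0.965·0.02013·ln(2.974×10^-5) = 0.2024 m³/s
Check: V = 1.49 m/s, Re = 7.87×10^5, f = 0.01215, h_f = 3.47 m ≈ 3.48 m ✓

Q ≈ 0.202 m³/s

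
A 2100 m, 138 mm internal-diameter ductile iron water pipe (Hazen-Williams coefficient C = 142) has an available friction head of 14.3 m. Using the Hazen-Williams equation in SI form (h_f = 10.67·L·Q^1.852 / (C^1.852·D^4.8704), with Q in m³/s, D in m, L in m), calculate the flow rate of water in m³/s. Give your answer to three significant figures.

Rearranging: Q = [h_f·C^1.852·D^4.8704 / (10.67·L)]^(1/1.852)
Q = [14.3·142^1.852·0.138^4.8704 / (10.67·2100)]^0.540 = 0.01463 m³/s

Q ≈ 0.0146 m³/s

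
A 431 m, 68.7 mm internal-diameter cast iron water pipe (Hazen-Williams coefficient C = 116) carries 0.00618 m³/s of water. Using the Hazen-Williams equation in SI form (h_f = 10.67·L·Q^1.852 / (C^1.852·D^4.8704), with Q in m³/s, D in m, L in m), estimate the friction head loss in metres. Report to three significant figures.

h_f ≈ 25.9 m

h_f = 10.67·431·0.00618^1.852 / (116^1.852·0.0687^4.8704) = 25.86 m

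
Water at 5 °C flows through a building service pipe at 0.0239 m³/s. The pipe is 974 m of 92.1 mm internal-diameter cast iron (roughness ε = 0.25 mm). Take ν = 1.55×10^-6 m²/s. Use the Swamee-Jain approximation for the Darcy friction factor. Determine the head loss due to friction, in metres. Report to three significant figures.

V = 4Q/(πD²) = 4·0.0239/(π·0.0921²) = 3.587 m/s
Re = VD/ν = 3.587·0.0921/1.55×10^-6 = 2.13×10^5 → turbulent
ε/D = 0.25/92.1 = 0.00271
Swamee-Jain: f = 0.02630
h_f = f(L/D)V²/(2g) = 0.02630·(974/0.0921)·3.587²/(2·9.81) = 182.4 m

h_f ≈ 182 m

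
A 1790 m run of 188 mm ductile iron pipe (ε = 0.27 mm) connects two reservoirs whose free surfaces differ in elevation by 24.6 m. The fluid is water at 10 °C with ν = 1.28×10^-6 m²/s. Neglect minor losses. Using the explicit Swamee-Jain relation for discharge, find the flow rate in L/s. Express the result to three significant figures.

Swamee-Jain (Type II): Q = -0.965·√(gD⁵h_f/L)·ln[ε/(3.7D) + √(3.17ν²L/(gD³h_f))]
√(gD⁵h_f/L) = √(9.81·0.188⁵·24.6/1790) = 0.005627
ε/(3.7D) = 3.88×10^-4; √(3.17ν²L/(gD³h_f)) = 7.61×10^-5
Q = -0.965·0.005627·ln(4.643×10^-4) = 0.04167 m³/s
Check: V = 1.50 m/s, Re = 2.21×10^5, f = 0.02266, h_f = 24.8 m ≈ 24.6 m ✓

Q ≈ 41.7 L/s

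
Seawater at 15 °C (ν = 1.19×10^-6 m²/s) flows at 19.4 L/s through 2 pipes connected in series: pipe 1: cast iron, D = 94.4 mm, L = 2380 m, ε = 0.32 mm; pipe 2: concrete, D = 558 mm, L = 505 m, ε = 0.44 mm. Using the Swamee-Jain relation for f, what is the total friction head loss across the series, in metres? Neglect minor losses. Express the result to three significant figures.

H ≈ 275 m

Pipe 1: V = 2.772 m/s, Re = 2.20×10^5, ε/D = 0.00339, f = 0.02782, h_1 = f(L/D)V²/2g = 274.7 m
Pipe 2: V = 0.07933 m/s, Re = 3.72×10^4, ε/D = 7.89×10^-4, f = 0.02467, h_2 = f(L/D)V²/2g = 0.007160 m
Series → Q common, losses add: H = Σh = 274.7 m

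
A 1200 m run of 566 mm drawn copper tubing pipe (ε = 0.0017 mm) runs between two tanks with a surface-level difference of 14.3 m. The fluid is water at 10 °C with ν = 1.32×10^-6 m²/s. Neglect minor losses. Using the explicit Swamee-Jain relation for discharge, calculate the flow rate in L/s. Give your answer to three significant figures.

Swamee-Jain (Type II): Q = -0.965·√(gD⁵h_f/L)·ln[ε/(3.7D) + √(3.17ν²L/(gD³h_f))]
√(gD⁵h_f/L) = √(9.81·0.566⁵·14.3/1200) = 0.08240
ε/(3.7D) = 8.12×10^-7; √(3.17ν²L/(gD³h_f)) = 1.61×10^-5
Q = -0.965·0.08240·ln(1.695×10^-5) = 0.8735 m³/s
Check: V = 3.47 m/s, Re = 1.49×10^6, f = 0.01096, h_f = 14.3 m ≈ 14.3 m ✓

Q ≈ 874 L/s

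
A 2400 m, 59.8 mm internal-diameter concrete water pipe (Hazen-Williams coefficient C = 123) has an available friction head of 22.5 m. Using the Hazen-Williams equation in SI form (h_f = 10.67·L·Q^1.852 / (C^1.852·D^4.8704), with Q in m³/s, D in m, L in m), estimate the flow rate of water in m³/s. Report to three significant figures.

Q ≈ 0.00167 m³/s

Rearranging: Q = [h_f·C^1.852·D^4.8704 / (10.67·L)]^(1/1.852)
Q = [22.5·123^1.852·0.0598^4.8704 / (10.67·2400)]^0.540 = 0.001670 m³/s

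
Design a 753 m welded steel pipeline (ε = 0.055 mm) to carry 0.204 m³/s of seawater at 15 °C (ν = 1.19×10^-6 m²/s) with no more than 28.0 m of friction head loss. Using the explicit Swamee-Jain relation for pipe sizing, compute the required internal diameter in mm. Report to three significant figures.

Swamee-Jain (Type III): D = 0.66·[ε^1.25·(LQ²/(gh_f))^4.75 + ν·Q^9.4·(L/(gh_f))^5.2]^0.04
LQ²/(gh_f) = 0.1141; L/(gh_f) = 2.741
Term 1 = ε^1.25·(…)^4.75 = 1.58×10^-10; Term 2 = ν·Q^9.4·(…)^5.2 = 7.30×10^-11
D = 0.66·(1.58×10^-10 + 7.30×10^-11)^0.04 = 0.2717 m = 272 mm
Check: V = 3.52 m/s, Re = 8.03×10^5, f = 0.01499, h_f = 26.2 m ≈ 28.0 m ✓

D ≈ 272 mm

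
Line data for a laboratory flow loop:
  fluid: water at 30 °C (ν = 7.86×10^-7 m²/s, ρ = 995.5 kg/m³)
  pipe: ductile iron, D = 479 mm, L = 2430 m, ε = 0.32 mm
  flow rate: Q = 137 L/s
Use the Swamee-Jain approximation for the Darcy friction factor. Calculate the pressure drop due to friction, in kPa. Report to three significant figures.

Δp ≈ 27.5 kPa

V = 4Q/(πD²) = 4·0.137/(π·0.479²) = 0.7603 m/s
Re = VD/ν = 0.7603·0.479/7.86×10^-7 = 4.63×10^5 → turbulent
ε/D = 0.32/479 = 6.68×10^-4
Swamee-Jain: f = 0.01881
h_f = f(L/D)V²/(2g) = 0.01881·(2430/0.479)·0.7603²/(2·9.81) = 2.811 m
Δp = ρg·h_f = 995.5·9.81·2.811 = 27.46 kPa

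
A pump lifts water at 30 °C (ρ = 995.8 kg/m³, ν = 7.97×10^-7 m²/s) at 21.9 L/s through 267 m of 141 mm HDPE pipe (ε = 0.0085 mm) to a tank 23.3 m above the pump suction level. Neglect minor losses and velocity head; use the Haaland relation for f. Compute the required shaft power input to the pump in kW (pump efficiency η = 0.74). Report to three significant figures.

P_shaft ≈ 7.58 kW

V = 4Q/(πD²) = 1.403 m/s; Re = 2.48×10^5; ε/D = 6.03×10^-5; f = 0.01534
h_f = f(L/D)V²/2g = 2.912 m
Total head H = z + h_f = 23.3 + 2.912 = 26.21 m
P_hyd = ρgQH = 995.8·9.81·0.0219·26.21 = 5.608 kW
P_shaft = P_hyd/η = 5.608/0.74 = 7.578 kW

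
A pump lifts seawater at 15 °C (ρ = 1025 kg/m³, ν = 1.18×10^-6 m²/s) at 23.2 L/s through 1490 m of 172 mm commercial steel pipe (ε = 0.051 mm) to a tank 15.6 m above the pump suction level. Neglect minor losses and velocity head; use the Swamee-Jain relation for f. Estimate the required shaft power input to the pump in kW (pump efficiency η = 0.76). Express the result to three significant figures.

P_shaft ≈ 7.28 kW

V = 4Q/(πD²) = 0.9985 m/s; Re = 1.46×10^5; ε/D = 2.97×10^-4; f = 0.01848
h_f = f(L/D)V²/2g = 8.133 m
Total head H = z + h_f = 15.6 + 8.133 = 23.73 m
P_hyd = ρgQH = 1025·9.81·0.0232·23.73 = 5.536 kW
P_shaft = P_hyd/η = 5.536/0.76 = 7.285 kW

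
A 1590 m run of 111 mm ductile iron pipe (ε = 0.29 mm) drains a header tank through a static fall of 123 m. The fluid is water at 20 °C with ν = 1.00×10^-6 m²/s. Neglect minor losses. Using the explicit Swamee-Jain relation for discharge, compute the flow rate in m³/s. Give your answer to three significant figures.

Q ≈ 0.0248 m³/s

Swamee-Jain (Type II): Q = -0.965·√(gD⁵h_f/L)·ln[ε/(3.7D) + √(3.17ν²L/(gD³h_f))]
√(gD⁵h_f/L) = √(9.81·0.111⁵·123/1590) = 0.003576
ε/(3.7D) = 7.06×10^-4; √(3.17ν²L/(gD³h_f)) = 5.53×10^-5
Q = -0.965·0.003576·ln(7.614×10^-4) = 0.02478 m³/s
Check: V = 2.56 m/s, Re = 2.84×10^5, f = 0.02585, h_f = 124 m ≈ 123 m ✓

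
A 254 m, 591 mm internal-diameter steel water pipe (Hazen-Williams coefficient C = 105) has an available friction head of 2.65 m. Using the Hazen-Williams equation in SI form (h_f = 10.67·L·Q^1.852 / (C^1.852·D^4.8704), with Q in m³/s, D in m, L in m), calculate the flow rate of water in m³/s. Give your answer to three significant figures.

Q ≈ 0.624 m³/s

Rearranging: Q = [h_f·C^1.852·D^4.8704 / (10.67·L)]^(1/1.852)
Q = [2.65·105^1.852·0.591^4.8704 / (10.67·254)]^0.540 = 0.6243 m³/s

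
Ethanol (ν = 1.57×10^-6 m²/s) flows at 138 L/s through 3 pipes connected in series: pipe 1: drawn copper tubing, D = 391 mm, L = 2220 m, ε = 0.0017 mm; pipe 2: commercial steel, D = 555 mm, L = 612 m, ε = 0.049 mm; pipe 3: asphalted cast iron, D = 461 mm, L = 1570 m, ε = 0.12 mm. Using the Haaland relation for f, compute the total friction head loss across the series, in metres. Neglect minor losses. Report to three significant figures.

H ≈ 7.84 m

Pipe 1: V = 1.149 m/s, Re = 2.86×10^5, ε/D = 4.35×10^-6, f = 0.01450, h_1 = f(L/D)V²/2g = 5.544 m
Pipe 2: V = 0.5704 m/s, Re = 2.02×10^5, ε/D = 8.83×10^-5, f = 0.01608, h_2 = f(L/D)V²/2g = 0.2941 m
Pipe 3: V = 0.8268 m/s, Re = 2.43×10^5, ε/D = 2.60×10^-4, f = 0.01688, h_3 = f(L/D)V²/2g = 2.003 m
Series → Q common, losses add: H = Σh = 7.841 m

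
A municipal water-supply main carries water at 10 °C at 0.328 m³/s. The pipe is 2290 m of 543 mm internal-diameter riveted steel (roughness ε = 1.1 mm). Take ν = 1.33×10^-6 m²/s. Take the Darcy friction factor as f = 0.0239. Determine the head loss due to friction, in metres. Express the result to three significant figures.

h_f ≈ 10.3 m

V = 4Q/(πD²) = 4·0.328/(π·0.543²) = 1.416 m/s
h_f = f(L/D)V²/(2g) = 0.02390·(2290/0.543)·1.416²/(2·9.81) = 10.31 m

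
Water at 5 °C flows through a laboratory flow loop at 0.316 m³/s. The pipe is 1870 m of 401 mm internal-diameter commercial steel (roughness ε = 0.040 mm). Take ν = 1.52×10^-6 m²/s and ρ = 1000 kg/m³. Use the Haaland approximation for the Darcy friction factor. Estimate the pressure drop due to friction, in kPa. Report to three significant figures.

V = 4Q/(πD²) = 4·0.316/(π·0.401²) = 2.502 m/s
Re = VD/ν = 2.502·0.401/1.52×10^-6 = 6.60×10^5 → turbulent
ε/D = 0.040/401 = 9.98×10^-5
Haaland: f = 0.01384
h_f = f(L/D)V²/(2g) = 0.01384·(1870/0.401)·2.502²/(2·9.81) = 20.59 m
Δp = ρg·h_f = 1000·9.81·20.59 = 202.0 kPa

Δp ≈ 202 kPa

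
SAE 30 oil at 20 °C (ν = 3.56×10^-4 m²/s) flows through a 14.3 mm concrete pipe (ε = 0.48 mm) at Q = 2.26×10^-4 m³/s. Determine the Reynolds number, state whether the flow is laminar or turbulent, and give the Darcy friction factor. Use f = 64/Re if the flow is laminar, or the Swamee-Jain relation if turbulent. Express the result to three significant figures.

V = 4Q/(πD²) = 1.407 m/s
Re = VD/ν = 1.407·0.0143/3.56×10^-4 = 56.5
Re < 2300 → laminar → f = 64/Re = 1.132

Re ≈ 56.5; laminar; f = 64/Re ≈ 1.13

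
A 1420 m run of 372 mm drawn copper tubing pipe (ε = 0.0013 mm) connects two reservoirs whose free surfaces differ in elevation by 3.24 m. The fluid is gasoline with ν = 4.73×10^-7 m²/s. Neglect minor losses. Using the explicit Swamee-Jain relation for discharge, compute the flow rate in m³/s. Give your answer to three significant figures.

Swamee-Jain (Type II): Q = -0.965·√(gD⁵h_f/L)·ln[ε/(3.7D) + √(3.17ν²L/(gD³h_f))]
√(gD⁵h_f/L) = √(9.81·0.372⁵·3.24/1420) = 0.01263
ε/(3.7D) = 9.44×10^-7; √(3.17ν²L/(gD³h_f)) = 2.48×10^-5
Q = -0.965·0.01263·ln(2.575×10^-5) = 0.1288 m³/s
Check: V = 1.18 m/s, Re = 9.32×10^5, f = 0.01183, h_f = 3.23 m ≈ 3.24 m ✓

Q ≈ 0.129 m³/s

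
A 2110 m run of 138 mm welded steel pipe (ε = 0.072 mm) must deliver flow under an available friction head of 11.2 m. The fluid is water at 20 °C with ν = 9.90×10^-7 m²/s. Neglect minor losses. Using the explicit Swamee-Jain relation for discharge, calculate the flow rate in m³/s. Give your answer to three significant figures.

Q ≈ 0.0127 m³/s

Swamee-Jain (Type II): Q = -0.965·√(gD⁵h_f/L)·ln[ε/(3.7D) + √(3.17ν²L/(gD³h_f))]
√(gD⁵h_f/L) = √(9.81·0.138⁵·11.2/2110) = 0.001614
ε/(3.7D) = 1.41×10^-4; √(3.17ν²L/(gD³h_f)) = 1.51×10^-4
Q = -0.965·0.001614·ln(2.917×10^-4) = 0.01268 m³/s
Check: V = 0.848 m/s, Re = 1.18×10^5, f = 0.02010, h_f = 11.3 m ≈ 11.2 m ✓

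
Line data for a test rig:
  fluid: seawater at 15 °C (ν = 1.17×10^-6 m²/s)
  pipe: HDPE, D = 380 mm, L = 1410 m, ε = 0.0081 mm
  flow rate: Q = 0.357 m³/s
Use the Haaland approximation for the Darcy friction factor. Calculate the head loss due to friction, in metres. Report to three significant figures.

h_f ≈ 22.4 m

V = 4Q/(πD²) = 4·0.357/(π·0.380²) = 3.148 m/s
Re = VD/ν = 3.148·0.380/1.17×10^-6 = 1.02×10^6 → turbulent
ε/D = 0.0081/380 = 2.13×10^-5
Haaland: f = 0.01195
h_f = f(L/D)V²/(2g) = 0.01195·(1410/0.380)·3.148²/(2·9.81) = 22.39 m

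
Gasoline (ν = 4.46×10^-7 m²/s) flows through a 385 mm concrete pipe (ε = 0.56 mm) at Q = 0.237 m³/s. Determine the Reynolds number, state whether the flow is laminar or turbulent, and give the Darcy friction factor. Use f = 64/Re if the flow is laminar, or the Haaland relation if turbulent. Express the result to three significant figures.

V = 4Q/(πD²) = 2.036 m/s
Re = VD/ν = 2.036·0.385/4.46×10^-7 = 1.76×10^6
Re > 4000 → turbulent; ε/D = 0.00145
Haaland: f = 0.02172

Re ≈ 1.76×10^6; turbulent; f ≈ 0.0217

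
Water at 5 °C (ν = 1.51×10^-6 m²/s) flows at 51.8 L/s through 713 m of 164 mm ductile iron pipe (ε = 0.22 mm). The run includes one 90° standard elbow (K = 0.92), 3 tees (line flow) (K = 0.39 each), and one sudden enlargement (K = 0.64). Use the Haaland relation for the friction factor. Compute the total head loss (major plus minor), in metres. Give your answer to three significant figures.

V = 4Q/(πD²) = 2.452 m/s; V²/2g = 0.3065 m
Re = 2.66×10^5, ε/D = 0.00134 → f = 0.02194 (Haaland)
Major: h_f = f(L/D)·V²/2g = 0.02194·4348·0.3065 = 29.24 m
Minor: ΣK = 2.73; h_m = ΣK·V²/2g = 0.8367 m
Total H_L = 29.24 + 0.8367 = 30.07 m

H_L ≈ 30.1 m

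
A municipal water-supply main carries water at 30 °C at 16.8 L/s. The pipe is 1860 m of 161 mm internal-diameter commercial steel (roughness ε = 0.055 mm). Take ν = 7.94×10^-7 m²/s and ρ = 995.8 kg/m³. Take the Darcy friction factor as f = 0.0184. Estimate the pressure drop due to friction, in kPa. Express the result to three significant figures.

Δp ≈ 72.1 kPa

V = 4Q/(πD²) = 4·0.0168/(π·0.161²) = 0.8252 m/s
h_f = f(L/D)V²/(2g) = 0.01840·(1860/0.161)·0.8252²/(2·9.81) = 7.378 m
Δp = ρg·h_f = 995.8·9.81·7.378 = 72.07 kPa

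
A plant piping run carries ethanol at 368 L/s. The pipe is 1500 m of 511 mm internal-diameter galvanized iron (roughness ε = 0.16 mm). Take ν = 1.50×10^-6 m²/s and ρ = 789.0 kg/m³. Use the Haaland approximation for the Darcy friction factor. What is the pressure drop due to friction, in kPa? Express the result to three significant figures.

V = 4Q/(πD²) = 4·0.368/(π·0.511²) = 1.794 m/s
Re = VD/ν = 1.794·0.511/1.50×10^-6 = 6.11×10^5 → turbulent
ε/D = 0.16/511 = 3.13×10^-4
Haaland: f = 0.01607
h_f = f(L/D)V²/(2g) = 0.01607·(1500/0.511)·1.794²/(2·9.81) = 7.742 m
Δp = ρg·h_f = 789.0·9.81·7.742 = 59.92 kPa

Δp ≈ 59.9 kPa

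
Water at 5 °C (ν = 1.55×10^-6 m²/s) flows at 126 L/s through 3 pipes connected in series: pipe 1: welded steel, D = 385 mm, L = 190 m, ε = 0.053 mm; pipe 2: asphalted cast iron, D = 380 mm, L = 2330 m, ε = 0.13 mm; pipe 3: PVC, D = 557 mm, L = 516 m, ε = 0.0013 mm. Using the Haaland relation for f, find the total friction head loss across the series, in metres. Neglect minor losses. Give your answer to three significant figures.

Pipe 1: V = 1.082 m/s, Re = 2.69×10^5, ε/D = 1.38×10^-4, f = 0.01578, h_1 = f(L/D)V²/2g = 0.4649 m
Pipe 2: V = 1.111 m/s, Re = 2.72×10^5, ε/D = 3.42×10^-4, f = 0.01723, h_2 = f(L/D)V²/2g = 6.648 m
Pipe 3: V = 0.5171 m/s, Re = 1.86×10^5, ε/D = 2.33×10^-6, f = 0.01574, h_3 = f(L/D)V²/2g = 0.1987 m
Series → Q common, losses add: H = Σh = 7.311 m

H ≈ 7.31 m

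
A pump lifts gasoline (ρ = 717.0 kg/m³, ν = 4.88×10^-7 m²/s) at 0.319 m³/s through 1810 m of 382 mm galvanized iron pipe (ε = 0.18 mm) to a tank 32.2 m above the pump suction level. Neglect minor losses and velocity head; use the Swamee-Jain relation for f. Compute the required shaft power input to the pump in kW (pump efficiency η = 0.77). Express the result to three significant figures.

V = 4Q/(πD²) = 2.783 m/s; Re = 2.18×10^6; ε/D = 4.71×10^-4; f = 0.01680
h_f = f(L/D)V²/2g = 31.43 m
Total head H = z + h_f = 32.2 + 31.43 = 63.63 m
P_hyd = ρgQH = 717.0·9.81·0.319·63.63 = 142.8 kW
P_shaft = P_hyd/η = 142.8/0.77 = 185.4 kW

P_shaft ≈ 185 kW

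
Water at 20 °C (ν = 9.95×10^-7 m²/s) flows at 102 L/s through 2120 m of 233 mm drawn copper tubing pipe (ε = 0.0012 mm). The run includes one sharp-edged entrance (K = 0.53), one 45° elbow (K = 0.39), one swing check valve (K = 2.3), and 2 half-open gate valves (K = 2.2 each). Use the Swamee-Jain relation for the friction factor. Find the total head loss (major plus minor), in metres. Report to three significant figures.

H_L ≈ 36.5 m

V = 4Q/(πD²) = 2.392 m/s; V²/2g = 0.2917 m
Re = 5.60×10^5, ε/D = 5.15×10^-6 → f = 0.01292 (Swamee-Jain)
Major: h_f = f(L/D)·V²/2g = 0.01292·9099·0.2917 = 34.28 m
Minor: ΣK = 7.62; h_m = ΣK·V²/2g = 2.223 m
Total H_L = 34.28 + 2.223 = 36.51 m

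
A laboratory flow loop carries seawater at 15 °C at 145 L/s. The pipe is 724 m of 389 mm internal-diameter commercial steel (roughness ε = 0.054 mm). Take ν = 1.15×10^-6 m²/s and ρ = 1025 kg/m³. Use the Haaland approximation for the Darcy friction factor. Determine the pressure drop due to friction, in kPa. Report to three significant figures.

V = 4Q/(πD²) = 4·0.145/(π·0.389²) = 1.220 m/s
Re = VD/ν = 1.220·0.389/1.15×10^-6 = 4.13×10^5 → turbulent
ε/D = 0.054/389 = 1.39×10^-4
Haaland: f = 0.01498
h_f = f(L/D)V²/(2g) = 0.01498·(724/0.389)·1.220²/(2·9.81) = 2.116 m
Δp = ρg·h_f = 1025·9.81·2.116 = 21.28 kPa

Δp ≈ 21.3 kPa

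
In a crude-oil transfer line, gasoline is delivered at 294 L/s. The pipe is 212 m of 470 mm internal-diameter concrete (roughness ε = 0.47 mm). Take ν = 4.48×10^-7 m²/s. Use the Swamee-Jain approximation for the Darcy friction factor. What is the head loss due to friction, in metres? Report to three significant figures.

V = 4Q/(πD²) = 4·0.294/(π·0.470²) = 1.695 m/s
Re = VD/ν = 1.695·0.470/4.48×10^-7 = 1.78×10^6 → turbulent
ε/D = 0.47/470 = 0.00100
Swamee-Jain: f = 0.01987
h_f = f(L/D)V²/(2g) = 0.01987·(212/0.470)·1.695²/(2·9.81) = 1.312 m

h_f ≈ 1.31 m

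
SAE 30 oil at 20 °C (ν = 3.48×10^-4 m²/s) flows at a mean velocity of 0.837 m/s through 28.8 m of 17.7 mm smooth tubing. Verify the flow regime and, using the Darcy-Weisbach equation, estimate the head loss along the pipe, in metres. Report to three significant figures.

Re = VD/ν = 0.837·0.01770/3.48×10^-4 = 42.6 → laminar (Re < 2300)
f = 64/Re = 1.503
h_f = f(L/D)V²/(2g) = 1.503·(28.8/0.01770)·0.837²/(2·9.81) = 87.34 m

h_f ≈ 87.3 m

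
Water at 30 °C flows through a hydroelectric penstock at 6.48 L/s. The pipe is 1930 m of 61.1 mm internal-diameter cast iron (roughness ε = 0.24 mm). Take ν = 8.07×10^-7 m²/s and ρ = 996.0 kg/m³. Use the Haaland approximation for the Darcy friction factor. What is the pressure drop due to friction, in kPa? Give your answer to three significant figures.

Δp ≈ 2220 kPa

V = 4Q/(πD²) = 4·0.00648/(π·0.0611²) = 2.210 m/s
Re = VD/ν = 2.210·0.0611/8.07×10^-7 = 1.67×10^5 → turbulent
ε/D = 0.24/61.1 = 0.00393
Haaland: f = 0.02892
h_f = f(L/D)V²/(2g) = 0.02892·(1930/0.0611)·2.210²/(2·9.81) = 227.4 m
Δp = ρg·h_f = 996.0·9.81·227.4 = 2222 kPa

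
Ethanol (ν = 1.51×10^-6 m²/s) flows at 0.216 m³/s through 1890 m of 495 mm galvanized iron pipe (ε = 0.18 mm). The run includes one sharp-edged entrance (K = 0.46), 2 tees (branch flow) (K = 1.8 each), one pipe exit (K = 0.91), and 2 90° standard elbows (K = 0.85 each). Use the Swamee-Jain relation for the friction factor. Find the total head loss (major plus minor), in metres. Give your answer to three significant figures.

H_L ≈ 4.65 m

V = 4Q/(πD²) = 1.122 m/s; V²/2g = 0.06421 m
Re = 3.68×10^5, ε/D = 3.64×10^-4 → f = 0.01721 (Swamee-Jain)
Major: h_f = f(L/D)·V²/2g = 0.01721·3818·0.06421 = 4.220 m
Minor: ΣK = 6.67; h_m = ΣK·V²/2g = 0.4283 m
Total H_L = 4.220 + 0.4283 = 4.648 m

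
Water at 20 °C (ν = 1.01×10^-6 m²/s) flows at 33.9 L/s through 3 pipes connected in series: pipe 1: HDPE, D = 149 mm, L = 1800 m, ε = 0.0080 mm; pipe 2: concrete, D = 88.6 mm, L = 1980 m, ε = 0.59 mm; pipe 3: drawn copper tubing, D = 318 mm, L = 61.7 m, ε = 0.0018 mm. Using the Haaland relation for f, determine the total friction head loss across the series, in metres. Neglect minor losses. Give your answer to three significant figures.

H ≈ 1180 m

Pipe 1: V = 1.944 m/s, Re = 2.87×10^5, ε/D = 5.37×10^-5, f = 0.01492, h_1 = f(L/D)V²/2g = 34.73 m
Pipe 2: V = 5.498 m/s, Re = 4.82×10^5, ε/D = 0.00666, f = 0.03340, h_2 = f(L/D)V²/2g = 1150 m
Pipe 3: V = 0.4268 m/s, Re = 1.34×10^5, ε/D = 5.66×10^-6, f = 0.01680, h_3 = f(L/D)V²/2g = 0.03026 m
Series → Q common, losses add: H = Σh = 1185 m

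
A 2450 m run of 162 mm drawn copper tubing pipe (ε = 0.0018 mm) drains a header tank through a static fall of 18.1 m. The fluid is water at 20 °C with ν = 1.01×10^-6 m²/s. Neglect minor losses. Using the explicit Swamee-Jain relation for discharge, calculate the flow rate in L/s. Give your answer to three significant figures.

Q ≈ 25.1 L/s

Swamee-Jain (Type II): Q = -0.965·√(gD⁵h_f/L)·ln[ε/(3.7D) + √(3.17ν²L/(gD³h_f))]
√(gD⁵h_f/L) = √(9.81·0.162⁵·18.1/2450) = 0.002844
ε/(3.7D) = 3.00×10^-6; √(3.17ν²L/(gD³h_f)) = 1.02×10^-4
Q = -0.965·0.002844·ln(1.054×10^-4) = 0.02513 m³/s
Check: V = 1.22 m/s, Re = 1.96×10^5, f = 0.01570, h_f = 18.0 m ≈ 18.1 m ✓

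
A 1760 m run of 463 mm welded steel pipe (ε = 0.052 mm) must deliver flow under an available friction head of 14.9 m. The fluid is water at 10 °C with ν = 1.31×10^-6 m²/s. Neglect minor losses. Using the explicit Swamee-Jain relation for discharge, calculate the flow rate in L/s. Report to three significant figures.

Swamee-Jain (Type II): Q = -0.965·√(gD⁵h_f/L)·ln[ε/(3.7D) + √(3.17ν²L/(gD³h_f))]
√(gD⁵h_f/L) = √(9.81·0.463⁵·14.9/1760) = 0.04204
ε/(3.7D) = 3.04×10^-5; √(3.17ν²L/(gD³h_f)) = 2.57×10^-5
Q = -0.965·0.04204·ln(5.604×10^-5) = 0.3971 m³/s
Check: V = 2.36 m/s, Re = 8.34×10^5, f = 0.01389, h_f = 15.0 m ≈ 14.9 m ✓

Q ≈ 397 L/s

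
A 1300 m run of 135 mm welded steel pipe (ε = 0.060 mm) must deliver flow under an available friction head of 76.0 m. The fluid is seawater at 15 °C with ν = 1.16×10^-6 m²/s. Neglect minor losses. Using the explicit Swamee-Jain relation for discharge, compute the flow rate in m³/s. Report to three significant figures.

Q ≈ 0.0423 m³/s

Swamee-Jain (Type II): Q = -0.965·√(gD⁵h_f/L)·ln[ε/(3.7D) + √(3.17ν²L/(gD³h_f))]
√(gD⁵h_f/L) = √(9.81·0.135⁵·76.0/1300) = 0.005071
ε/(3.7D) = 1.20×10^-4; √(3.17ν²L/(gD³h_f)) = 5.50×10^-5
Q = -0.965·0.005071·ln(1.751×10^-4) = 0.04233 m³/s
Check: V = 2.96 m/s, Re = 3.44×10^5, f = 0.01782, h_f = 76.5 m ≈ 76.0 m ✓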